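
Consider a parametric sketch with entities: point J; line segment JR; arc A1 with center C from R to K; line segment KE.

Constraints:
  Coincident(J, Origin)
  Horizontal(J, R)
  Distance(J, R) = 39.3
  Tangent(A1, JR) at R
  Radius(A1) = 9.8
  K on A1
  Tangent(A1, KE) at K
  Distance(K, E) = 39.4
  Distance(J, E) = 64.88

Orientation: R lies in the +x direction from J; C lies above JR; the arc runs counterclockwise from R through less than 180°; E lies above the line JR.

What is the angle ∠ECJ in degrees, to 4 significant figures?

106.3°

J is at the origin; JR is horizontal with |JR| = 39.3 and R on the +x side, so R = (39.30, 0.000). Since A1 is tangent to JR there, CR ⟂ JR, so C = R + (0, 9.8) = (39.30, 9.800). Since CK ⟂ KE (tangency), |CE| = √(9.8² + 39.4²) = 40.60 regardless of where K sits on A1. So E lies on both circle(J, 64.88) and circle(C, 40.60); the above-JR intersection is E = (40.89, 50.37). K is the foot of the tangent from E: K = (48.90, 11.79).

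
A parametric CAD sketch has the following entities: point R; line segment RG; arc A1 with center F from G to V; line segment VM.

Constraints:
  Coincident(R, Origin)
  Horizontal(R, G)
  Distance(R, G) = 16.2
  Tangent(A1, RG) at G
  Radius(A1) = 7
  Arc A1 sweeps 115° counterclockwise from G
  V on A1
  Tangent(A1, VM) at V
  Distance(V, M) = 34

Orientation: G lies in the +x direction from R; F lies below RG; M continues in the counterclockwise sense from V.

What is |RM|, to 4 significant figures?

47.43

R is at the origin; R and G share the same y with |RG| = 16.2 and G on the +x side, so G = (16.20, 0.000). Since A1 is tangent to RG there, FG ⟂ RG, so F = G + (0, -7) = (16.20, -7.000). On A1, G sits at bearing 90° from F; a 115° counterclockwise sweep puts V at bearing 205°, so V = F + 7.0·(cos 205°, sin 205°) = (9.856, -9.958). Tangency of A1 to VM means the radius FV is perpendicular to VM, so VM runs along (−sin 205°, cos 205°); with |VM| = 34.0, M = (24.22, -40.77). Then |RM| = |M − R| = 47.43.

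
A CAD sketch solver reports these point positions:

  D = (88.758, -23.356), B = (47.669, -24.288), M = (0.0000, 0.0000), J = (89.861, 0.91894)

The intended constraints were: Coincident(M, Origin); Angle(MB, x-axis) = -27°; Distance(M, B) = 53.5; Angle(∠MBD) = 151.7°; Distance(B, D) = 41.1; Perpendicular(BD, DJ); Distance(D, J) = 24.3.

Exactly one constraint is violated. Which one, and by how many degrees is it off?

Perpendicular(BD, DJ) — off by 3.90°.

M = (0.00, 0.00) ✓; MB at -27.00° ✓; |MB| = 53.50 ✓; ∠MBD = 151.7° ✓; |BD| = 41.10 ✓; ∠(BD, DJ) = 86.10° ✗; |DJ| = 24.30 ✓.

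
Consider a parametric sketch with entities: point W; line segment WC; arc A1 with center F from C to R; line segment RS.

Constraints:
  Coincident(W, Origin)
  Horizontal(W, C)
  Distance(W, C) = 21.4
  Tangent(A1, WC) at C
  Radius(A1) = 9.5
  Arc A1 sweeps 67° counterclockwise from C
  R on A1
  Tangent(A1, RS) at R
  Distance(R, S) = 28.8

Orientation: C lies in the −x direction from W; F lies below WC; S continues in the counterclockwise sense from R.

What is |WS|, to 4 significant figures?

52.51

W is at the origin; W and C share the same y with |WC| = 21.4 and C on the −x side, so C = (-21.40, 0.000). Tangency of A1 to WC means the radius FC is perpendicular to WC, so F = C + (0, -9.5) = (-21.40, -9.500). On A1, C sits at bearing 90° from F; a 67° counterclockwise sweep puts R at bearing 157°, so R = F + 9.5·(cos 157°, sin 157°) = (-30.14, -5.788). Tangency of A1 to RS means the radius FR is perpendicular to RS, so RS runs along (−sin 157°, cos 157°); with |RS| = 28.8, S = (-41.40, -32.30). Then |WS| = |S − W| = 52.51.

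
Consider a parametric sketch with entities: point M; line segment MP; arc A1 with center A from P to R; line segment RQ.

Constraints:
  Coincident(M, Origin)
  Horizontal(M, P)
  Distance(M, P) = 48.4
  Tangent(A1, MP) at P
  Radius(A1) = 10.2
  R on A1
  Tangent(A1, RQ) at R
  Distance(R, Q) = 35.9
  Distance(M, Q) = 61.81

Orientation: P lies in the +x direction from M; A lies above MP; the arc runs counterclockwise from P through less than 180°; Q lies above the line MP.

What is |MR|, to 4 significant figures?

59.33

Checks: |AP| = 10.20 ✓; |AR| = 10.20 ✓; ∠(AR, RQ) = 90.00° ✓; |RQ| = 35.90 ✓; |MQ| = 61.81 ✓.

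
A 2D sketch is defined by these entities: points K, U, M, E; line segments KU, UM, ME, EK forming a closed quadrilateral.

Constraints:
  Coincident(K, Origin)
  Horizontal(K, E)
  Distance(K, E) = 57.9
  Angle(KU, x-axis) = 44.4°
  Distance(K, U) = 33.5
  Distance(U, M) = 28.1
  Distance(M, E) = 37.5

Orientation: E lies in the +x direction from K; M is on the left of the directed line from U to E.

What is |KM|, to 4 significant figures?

60.93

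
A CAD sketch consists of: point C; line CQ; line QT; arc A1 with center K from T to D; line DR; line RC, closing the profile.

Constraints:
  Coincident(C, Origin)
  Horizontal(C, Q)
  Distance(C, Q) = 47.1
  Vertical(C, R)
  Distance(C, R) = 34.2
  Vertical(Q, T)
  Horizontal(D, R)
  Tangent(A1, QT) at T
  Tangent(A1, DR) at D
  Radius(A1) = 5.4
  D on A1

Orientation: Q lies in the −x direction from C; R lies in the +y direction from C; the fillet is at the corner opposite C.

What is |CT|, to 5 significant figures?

55.207

C is at the origin; C and Q share the same y with |CQ| = 47.1 and Q on the −x side, so Q = (-47.100, 0.0000). C and R share the same x with |CR| = 34.2 and R on the +y side, so R = (0.0000, 34.200). The virtual corner opposite C is at (-47.100, 34.200). A1 meets QT tangentially, so KT is at right angles to QT and tangency of A1 to DR means the radius KD is perpendicular to DR, with radius 5.4, so the center K sits 5.4 in from both sides at K = (-41.700, 28.800). That places the tangent points at T = (-47.100, 28.800) on QT and D = (-41.700, 34.200) on DR. Then |CT| = |T − C| = 55.207.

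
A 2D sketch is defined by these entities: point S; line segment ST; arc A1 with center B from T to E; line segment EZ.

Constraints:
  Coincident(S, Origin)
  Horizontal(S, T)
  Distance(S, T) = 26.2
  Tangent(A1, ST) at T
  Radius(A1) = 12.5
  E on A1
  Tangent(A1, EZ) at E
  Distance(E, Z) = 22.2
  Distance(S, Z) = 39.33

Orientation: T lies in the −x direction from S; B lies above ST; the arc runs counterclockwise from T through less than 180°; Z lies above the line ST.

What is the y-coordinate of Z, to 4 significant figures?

35.89

Checks: |BE| = 12.50 ✓; ∠(BE, EZ) = 90.00° ✓; |EZ| = 22.20 ✓; |SZ| = 39.33 ✓.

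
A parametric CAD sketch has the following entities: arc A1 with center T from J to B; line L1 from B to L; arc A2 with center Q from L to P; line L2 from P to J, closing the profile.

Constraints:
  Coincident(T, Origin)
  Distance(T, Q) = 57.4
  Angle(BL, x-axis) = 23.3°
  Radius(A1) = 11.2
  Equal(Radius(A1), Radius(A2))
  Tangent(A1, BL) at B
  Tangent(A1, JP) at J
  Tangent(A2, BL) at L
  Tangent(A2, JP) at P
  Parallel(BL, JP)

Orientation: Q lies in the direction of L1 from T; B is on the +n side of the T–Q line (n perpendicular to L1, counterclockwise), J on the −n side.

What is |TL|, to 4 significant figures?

58.48

The slot axis is L1's direction at 23.3°, so u = (cos 23.3°, sin 23.3°) = (0.9184, 0.3955) and n = (−sin 23.3°, cos 23.3°) = (-0.3955, 0.9184). T is at the origin and Q lies 57.4 along u from T, so Q = 57.4·u = (52.72, 22.70). Tangency of A1 to both parallel lines with radius 11.2 puts B and J at T ± 11.2·n: B = (-4.430, 10.29), J = (4.430, -10.29). Equal radii place L and P the same way about Q: L = Q + 11.2·n = (48.29, 32.99), P = Q − 11.2·n = (57.15, 12.42). Then |TL| = |L − T| = 58.48.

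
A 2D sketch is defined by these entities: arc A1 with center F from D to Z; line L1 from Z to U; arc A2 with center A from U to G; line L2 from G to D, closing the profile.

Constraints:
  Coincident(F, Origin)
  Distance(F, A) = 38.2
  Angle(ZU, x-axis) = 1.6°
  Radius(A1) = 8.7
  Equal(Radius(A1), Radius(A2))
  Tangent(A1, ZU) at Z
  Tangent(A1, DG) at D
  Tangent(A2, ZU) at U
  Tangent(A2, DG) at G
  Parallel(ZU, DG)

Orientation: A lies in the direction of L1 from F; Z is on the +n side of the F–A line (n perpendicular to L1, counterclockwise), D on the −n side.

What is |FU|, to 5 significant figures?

39.178

Tangency of A1 to both parallel lines with radius 8.7 puts Z and D at F ± 8.7·n: Z = (-0.24292, 8.6966), D = (0.24292, -8.6966). Equal radii place U and G the same way about A: U = A + 8.7·n = (37.942, 9.7632), G = A − 8.7·n = (38.428, -7.6300). Then |FU| = |U − F| = 39.178.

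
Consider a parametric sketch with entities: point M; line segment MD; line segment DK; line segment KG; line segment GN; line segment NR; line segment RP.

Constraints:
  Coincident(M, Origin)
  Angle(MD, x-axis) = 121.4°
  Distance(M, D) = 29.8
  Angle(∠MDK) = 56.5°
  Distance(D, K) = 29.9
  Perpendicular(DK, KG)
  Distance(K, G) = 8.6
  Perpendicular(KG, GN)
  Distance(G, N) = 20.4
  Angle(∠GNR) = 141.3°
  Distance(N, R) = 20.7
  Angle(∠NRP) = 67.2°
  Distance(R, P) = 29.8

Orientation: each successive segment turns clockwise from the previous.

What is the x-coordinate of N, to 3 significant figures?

-6.35

M is at the origin; MD runs at 121.4° with length 29.8, so D = (-15.5, 25.4). ∠MDK = 56.5° gives DK at -2.10° from the x-axis; with |DK| = 29.9, K = (14.4, 24.3). DK is perpendicular to KG, so KG runs at -92.1°; with |KG| = 8.6, G = (14.0, 15.7). KG is perpendicular to GN, so GN runs at 178°; with |GN| = 20.4, N = (-6.35, 16.5). So N.x = -6.35.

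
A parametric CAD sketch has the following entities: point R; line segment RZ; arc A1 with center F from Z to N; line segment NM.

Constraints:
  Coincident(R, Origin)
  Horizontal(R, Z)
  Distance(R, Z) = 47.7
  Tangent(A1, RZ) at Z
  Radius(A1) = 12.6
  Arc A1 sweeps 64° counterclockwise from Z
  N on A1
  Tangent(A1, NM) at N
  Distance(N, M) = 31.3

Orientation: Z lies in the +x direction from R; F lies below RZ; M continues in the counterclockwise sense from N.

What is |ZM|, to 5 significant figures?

43.208

R is at the origin; RZ is horizontal with |RZ| = 47.7 and Z on the +x side, so Z = (47.700, 0.0000). A1 meets RZ tangentially, so FZ is at right angles to RZ, so F = Z + (0, -12.6) = (47.700, -12.600). On A1, Z sits at bearing 90° from F; a 64° counterclockwise sweep puts N at bearing 154°, so N = F + 12.6·(cos 154°, sin 154°) = (36.375, -7.0765). Tangency of A1 to NM means the radius FN is perpendicular to NM, so NM runs along (−sin 154°, cos 154°); with |NM| = 31.3, M = (22.654, -35.209). Then |ZM| = |M − Z| = 43.208.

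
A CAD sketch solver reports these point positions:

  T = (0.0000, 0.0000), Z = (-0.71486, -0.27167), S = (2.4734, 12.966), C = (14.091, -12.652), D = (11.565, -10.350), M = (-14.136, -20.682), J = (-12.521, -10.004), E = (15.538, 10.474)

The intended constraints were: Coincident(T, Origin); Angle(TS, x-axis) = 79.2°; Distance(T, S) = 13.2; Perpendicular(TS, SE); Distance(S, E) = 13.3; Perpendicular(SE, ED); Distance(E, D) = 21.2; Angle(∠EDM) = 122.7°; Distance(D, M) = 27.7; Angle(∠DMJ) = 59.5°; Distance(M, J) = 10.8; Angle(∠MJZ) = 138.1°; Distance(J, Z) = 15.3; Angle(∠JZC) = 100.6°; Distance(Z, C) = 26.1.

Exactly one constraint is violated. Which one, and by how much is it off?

Distance(Z, C) = 26.1 — off by 6.80.

T = (0.00, 0.00) ✓; TS at 79.20° ✓; |TS| = 13.20 ✓; ∠(TS, SE) = 90.00° ✓; |SE| = 13.30 ✓; ∠(SE, ED) = 90.00° ✓; |ED| = 21.20 ✓; ∠EDM = 122.7° ✓; |DM| = 27.70 ✓; ∠DMJ = 59.50° ✓; |MJ| = 10.80 ✓; ∠MJZ = 138.1° ✓; |JZ| = 15.30 ✓; ∠JZC = 100.6° ✓; |ZC| = 19.30 ✗.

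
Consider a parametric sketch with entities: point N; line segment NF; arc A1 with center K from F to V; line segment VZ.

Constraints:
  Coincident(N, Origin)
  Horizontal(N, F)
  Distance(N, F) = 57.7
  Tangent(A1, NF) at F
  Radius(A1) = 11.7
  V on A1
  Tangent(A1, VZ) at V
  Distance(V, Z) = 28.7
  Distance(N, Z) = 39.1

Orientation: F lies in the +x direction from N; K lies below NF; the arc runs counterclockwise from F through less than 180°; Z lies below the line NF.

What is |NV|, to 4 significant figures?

49.14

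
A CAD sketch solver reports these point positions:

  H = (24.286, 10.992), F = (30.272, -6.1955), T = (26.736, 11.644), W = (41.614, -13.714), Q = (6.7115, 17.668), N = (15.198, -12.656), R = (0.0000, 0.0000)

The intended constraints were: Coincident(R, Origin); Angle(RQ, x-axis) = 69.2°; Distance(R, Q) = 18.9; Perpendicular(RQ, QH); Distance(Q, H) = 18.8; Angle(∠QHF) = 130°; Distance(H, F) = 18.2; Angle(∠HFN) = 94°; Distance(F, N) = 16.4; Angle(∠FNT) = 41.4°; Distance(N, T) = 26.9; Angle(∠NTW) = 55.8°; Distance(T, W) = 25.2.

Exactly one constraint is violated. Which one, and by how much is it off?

Distance(T, W) = 25.2 — off by 4.20.

R = (0.00, 0.00) ✓; RQ at 69.20° ✓; |RQ| = 18.90 ✓; ∠(RQ, QH) = 90.00° ✓; |QH| = 18.80 ✓; ∠QHF = 130.0° ✓; |HF| = 18.20 ✓; ∠HFN = 94.00° ✓; |FN| = 16.40 ✓; ∠FNT = 41.40° ✓; |NT| = 26.90 ✓; ∠NTW = 55.80° ✓; |TW| = 29.40 ✗.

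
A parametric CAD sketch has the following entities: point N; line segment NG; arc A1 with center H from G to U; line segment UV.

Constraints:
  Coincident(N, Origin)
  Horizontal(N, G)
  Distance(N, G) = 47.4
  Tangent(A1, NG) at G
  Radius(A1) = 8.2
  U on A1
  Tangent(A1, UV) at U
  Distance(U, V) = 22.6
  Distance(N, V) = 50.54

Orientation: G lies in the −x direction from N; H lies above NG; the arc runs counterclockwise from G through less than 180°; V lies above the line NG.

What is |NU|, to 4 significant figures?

40.10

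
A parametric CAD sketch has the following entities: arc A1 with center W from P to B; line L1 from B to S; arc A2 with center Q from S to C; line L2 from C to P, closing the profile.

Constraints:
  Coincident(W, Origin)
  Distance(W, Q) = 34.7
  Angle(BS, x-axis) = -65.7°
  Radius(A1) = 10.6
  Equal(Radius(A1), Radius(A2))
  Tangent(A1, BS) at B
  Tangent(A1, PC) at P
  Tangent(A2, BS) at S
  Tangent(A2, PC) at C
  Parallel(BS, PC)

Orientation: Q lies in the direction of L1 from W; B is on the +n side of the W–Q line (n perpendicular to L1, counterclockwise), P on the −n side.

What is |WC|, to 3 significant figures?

36.3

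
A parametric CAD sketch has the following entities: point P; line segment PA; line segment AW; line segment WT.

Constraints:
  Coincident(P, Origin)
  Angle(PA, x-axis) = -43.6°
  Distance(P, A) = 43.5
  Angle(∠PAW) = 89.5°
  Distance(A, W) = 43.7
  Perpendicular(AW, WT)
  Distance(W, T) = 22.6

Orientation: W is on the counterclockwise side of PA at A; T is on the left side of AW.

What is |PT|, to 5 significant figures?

48.098

∠PAW = 89.5°, so AW runs at -43.6° + (180° − 89.5°) = 46.900° from the x-axis; with |AW| = 43.7, W = A + 43.7·(cos 46.900°, sin 46.900°) = (61.361, 1.9096). The perpendicularity gives WT at right angles to AW; with |WT| = 22.6 on the left of AW, T = W + 22.6·(-0.73016, 0.68327) = (44.859, 17.352). Then |PT| = |T − P| = 48.098.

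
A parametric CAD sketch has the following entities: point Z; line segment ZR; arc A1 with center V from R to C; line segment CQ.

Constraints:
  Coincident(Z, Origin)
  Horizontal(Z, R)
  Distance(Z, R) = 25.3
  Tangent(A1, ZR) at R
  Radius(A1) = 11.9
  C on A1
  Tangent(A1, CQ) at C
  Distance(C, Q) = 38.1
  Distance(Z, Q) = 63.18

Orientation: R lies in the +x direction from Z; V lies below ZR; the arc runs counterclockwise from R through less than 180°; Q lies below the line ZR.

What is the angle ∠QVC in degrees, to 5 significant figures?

72.655°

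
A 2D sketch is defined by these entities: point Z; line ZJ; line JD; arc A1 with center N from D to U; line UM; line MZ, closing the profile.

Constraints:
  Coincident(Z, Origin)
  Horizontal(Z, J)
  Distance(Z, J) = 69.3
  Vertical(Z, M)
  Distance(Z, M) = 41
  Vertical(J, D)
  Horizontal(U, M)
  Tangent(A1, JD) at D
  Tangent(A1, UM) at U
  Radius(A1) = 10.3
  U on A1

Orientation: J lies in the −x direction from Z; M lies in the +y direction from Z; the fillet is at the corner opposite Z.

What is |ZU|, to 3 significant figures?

71.8

The virtual corner opposite Z is at (-69.3, 41.0). A1 meets JD tangentially, so ND is at right angles to JD and since A1 is tangent to UM there, NU ⟂ UM, with radius 10.3, so the center N sits 10.3 in from both sides at N = (-59.0, 30.7). That places the tangent points at D = (-69.3, 30.7) on JD and U = (-59.0, 41.0) on UM. Then |ZU| = |U − Z| = 71.8.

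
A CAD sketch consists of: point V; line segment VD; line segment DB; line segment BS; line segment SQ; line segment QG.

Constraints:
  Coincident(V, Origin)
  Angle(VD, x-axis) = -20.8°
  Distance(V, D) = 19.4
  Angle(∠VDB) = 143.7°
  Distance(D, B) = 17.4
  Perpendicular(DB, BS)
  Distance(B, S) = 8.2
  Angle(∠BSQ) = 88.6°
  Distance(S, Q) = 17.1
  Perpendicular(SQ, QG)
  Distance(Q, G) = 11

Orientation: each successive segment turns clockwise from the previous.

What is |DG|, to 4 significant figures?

3.265

∠BSQ = 88.6° gives SQ at 121.5° from the x-axis; with |SQ| = 17.1, Q = (11.77, -11.37). SQ is perpendicular to QG, so QG runs at 31.50°; with |QG| = 11.0, G = (21.15, -5.625). Then |DG| = |G − D| = 3.265.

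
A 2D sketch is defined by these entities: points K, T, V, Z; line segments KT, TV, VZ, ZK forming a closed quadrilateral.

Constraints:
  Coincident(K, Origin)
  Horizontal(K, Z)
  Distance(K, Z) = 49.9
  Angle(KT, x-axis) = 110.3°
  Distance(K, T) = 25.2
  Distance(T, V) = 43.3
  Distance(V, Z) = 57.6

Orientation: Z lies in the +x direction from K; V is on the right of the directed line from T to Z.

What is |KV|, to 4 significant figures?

19.91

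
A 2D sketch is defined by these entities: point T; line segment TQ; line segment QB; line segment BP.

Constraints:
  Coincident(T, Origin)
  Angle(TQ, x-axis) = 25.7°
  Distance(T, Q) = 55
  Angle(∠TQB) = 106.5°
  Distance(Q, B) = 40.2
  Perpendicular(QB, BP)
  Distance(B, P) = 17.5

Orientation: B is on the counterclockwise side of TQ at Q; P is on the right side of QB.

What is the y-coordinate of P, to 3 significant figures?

66.3

T is at the origin; TQ runs at 25.7° with length 55.0, so Q = 55.0·(cos 25.7°, sin 25.7°) = (49.6, 23.9). ∠TQB = 106.5°, so QB runs at 25.7° + (180° − 106.5°) = 99.2° from the x-axis; with |QB| = 40.2, B = Q + 40.2·(cos 99.2°, sin 99.2°) = (43.1, 63.5). QB ⟂ BP; with |BP| = 17.5 on the right of QB, P = B + 17.5·(0.987, 0.160) = (60.4, 66.3). So P.y = 66.3.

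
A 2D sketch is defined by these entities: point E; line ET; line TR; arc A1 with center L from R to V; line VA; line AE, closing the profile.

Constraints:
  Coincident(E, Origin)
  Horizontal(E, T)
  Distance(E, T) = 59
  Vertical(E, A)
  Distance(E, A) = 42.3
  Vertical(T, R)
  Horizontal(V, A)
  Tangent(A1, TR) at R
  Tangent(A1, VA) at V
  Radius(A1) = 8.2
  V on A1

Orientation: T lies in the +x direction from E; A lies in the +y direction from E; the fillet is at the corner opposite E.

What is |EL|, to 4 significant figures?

61.18

EA is vertical with |EA| = 42.3 and A on the +y side, so A = (0.000, 42.30). The virtual corner opposite E is at (59.00, 42.30). Tangency of A1 to TR means the radius LR is perpendicular to TR and the tangent condition forces LV to be normal to VA, with radius 8.2, so the center L sits 8.2 in from both sides at L = (50.80, 34.10). Then |EL| = |L − E| = 61.18.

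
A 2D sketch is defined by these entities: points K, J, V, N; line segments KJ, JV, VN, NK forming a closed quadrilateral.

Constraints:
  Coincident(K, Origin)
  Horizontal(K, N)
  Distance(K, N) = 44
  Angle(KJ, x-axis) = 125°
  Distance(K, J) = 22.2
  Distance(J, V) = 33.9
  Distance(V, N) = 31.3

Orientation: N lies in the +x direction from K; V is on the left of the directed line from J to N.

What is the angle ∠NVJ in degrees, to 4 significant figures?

132.0°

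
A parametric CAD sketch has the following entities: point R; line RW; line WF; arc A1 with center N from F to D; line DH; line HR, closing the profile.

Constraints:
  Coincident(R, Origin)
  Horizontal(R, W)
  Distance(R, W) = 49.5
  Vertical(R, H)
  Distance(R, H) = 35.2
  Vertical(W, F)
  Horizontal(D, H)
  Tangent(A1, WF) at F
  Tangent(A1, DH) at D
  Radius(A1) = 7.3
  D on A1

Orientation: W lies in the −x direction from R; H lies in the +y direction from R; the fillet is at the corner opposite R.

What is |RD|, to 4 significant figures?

54.95

R is at the origin; R and W share the same y with |RW| = 49.5 and W on the −x side, so W = (-49.50, 0.000). R and H share the same x with |RH| = 35.2 and H on the +y side, so H = (0.000, 35.20). The virtual corner opposite R is at (-49.50, 35.20). Since A1 is tangent to WF there, NF ⟂ WF and the tangent condition forces ND to be normal to DH, with radius 7.3, so the center N sits 7.3 in from both sides at N = (-42.20, 27.90). That places the tangent points at F = (-49.50, 27.90) on WF and D = (-42.20, 35.20) on DH. Then |RD| = |D − R| = 54.95.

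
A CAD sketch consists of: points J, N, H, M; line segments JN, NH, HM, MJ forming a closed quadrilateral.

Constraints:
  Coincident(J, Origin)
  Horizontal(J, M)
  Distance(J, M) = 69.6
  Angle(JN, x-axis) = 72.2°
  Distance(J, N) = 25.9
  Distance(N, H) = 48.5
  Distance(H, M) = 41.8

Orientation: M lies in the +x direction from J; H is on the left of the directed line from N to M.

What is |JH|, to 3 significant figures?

66.8

J is at the origin; JM is horizontal with |JM| = 69.6 and M in +x, so M = (69.6, 0). JN runs at 72.2° with |JN| = 25.9, so N = (7.92, 24.7). H is determined by |NH| = 48.5 and |HM| = 41.8 together: it lies at the intersection of circle(N, 48.5) and circle(M, 41.8). With |NM| = 66.4, the foot of the radical line on NM is 37.8 from N and the perpendicular offset is √(48.5² − 37.8²) = 30.4. Taking the left-of-NM solution: H = (54.3, 38.9).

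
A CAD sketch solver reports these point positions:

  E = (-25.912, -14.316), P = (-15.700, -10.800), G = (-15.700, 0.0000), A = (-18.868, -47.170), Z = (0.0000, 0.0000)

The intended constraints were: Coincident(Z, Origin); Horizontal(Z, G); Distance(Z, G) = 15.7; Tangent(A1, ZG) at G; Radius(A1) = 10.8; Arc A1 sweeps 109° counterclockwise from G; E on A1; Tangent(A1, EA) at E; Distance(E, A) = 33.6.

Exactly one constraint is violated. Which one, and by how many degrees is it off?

Tangent(A1, EA) at E — off by 6.90°.

Z = (0.00, 0.00) ✓; Z.y = 0.00, G.y = 0.00 ✓; |ZG| = 15.70 ✓; ∠(PG, GZ) = 90.00° ✓; |PG| = 10.80 ✓; bearing(P→E) − bearing(P→G) = 109.0° ✓; |PE| = 10.80 ✓; ∠(PE, EA) = 96.90° ✗; |EA| = 33.60 ✓.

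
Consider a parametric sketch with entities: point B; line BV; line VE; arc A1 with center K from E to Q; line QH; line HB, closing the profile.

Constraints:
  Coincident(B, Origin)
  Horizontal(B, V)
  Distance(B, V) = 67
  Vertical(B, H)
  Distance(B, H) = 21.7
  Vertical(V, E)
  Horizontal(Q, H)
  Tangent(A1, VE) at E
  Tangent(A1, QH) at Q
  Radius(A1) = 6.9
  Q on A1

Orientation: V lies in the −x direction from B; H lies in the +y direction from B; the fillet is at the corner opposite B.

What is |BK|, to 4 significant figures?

61.90

B is at the origin; BV is horizontal with |BV| = 67.0 and V on the −x side, so V = (-67.00, 0.000). BH is vertical with |BH| = 21.7 and H on the +y side, so H = (0.000, 21.70). The virtual corner opposite B is at (-67.00, 21.70). A1 meets VE tangentially, so KE is at right angles to VE and A1 meets QH tangentially, so KQ is at right angles to QH, with radius 6.9, so the center K sits 6.9 in from both sides at K = (-60.10, 14.80). Then |BK| = |K − B| = 61.90.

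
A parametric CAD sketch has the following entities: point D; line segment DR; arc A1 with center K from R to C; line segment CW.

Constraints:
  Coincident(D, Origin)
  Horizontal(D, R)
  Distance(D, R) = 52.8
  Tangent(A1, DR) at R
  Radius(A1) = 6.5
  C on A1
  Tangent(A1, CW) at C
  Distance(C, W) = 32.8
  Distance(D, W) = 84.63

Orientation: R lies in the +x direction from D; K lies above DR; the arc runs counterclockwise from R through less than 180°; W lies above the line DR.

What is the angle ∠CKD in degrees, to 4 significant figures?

126.6°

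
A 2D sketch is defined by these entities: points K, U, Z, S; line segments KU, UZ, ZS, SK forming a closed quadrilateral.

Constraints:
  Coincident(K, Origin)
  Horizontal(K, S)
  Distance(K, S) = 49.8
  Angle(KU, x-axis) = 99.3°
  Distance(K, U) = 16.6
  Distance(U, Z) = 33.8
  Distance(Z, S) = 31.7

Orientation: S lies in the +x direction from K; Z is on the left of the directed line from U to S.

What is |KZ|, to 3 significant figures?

39.0

Checks: |UZ| = 33.80 ✓; |ZS| = 31.70 ✓.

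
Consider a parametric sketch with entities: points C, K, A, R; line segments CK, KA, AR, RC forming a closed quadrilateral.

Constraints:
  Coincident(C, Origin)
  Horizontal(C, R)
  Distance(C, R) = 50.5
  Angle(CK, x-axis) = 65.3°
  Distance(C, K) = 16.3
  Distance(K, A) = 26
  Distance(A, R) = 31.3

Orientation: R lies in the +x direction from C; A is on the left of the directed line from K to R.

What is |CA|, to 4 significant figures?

39.45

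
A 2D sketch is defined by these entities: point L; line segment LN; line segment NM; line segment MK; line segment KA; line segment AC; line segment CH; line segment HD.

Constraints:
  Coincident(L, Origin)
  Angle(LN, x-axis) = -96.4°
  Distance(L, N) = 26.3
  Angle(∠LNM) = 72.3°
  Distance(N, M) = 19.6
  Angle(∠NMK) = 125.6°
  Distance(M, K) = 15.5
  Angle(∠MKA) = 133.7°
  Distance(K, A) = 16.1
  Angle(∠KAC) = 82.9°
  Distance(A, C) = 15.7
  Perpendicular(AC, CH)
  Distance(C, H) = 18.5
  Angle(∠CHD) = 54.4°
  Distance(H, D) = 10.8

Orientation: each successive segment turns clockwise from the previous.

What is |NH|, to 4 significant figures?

17.41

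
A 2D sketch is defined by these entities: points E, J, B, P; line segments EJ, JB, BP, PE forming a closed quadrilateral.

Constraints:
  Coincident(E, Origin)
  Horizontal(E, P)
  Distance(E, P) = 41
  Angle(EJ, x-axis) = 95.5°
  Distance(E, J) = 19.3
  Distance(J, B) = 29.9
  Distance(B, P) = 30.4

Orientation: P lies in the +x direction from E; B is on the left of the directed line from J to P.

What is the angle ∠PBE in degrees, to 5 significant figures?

72.406°

E is at the origin; EP is horizontal with |EP| = 41.0 and P in +x, so P = (41.0, 0). EJ runs at 95.5° with |EJ| = 19.3, so J = (-1.8498, 19.211). B is determined by |JB| = 29.9 and |BP| = 30.4 together: it lies at the intersection of circle(J, 29.9) and circle(P, 30.4). With |JP| = 46.959, the foot of the radical line on JP is 23.159 from J and the perpendicular offset is √(29.9² − 23.159²) = 18.913. Taking the left-of-JP solution: B = (27.019, 26.994).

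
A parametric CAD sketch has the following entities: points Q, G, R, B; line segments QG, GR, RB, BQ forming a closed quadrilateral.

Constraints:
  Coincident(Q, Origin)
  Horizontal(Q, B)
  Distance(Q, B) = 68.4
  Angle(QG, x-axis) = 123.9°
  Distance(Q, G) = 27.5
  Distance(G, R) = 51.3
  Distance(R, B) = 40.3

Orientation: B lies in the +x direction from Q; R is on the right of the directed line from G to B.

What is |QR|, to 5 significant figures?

28.611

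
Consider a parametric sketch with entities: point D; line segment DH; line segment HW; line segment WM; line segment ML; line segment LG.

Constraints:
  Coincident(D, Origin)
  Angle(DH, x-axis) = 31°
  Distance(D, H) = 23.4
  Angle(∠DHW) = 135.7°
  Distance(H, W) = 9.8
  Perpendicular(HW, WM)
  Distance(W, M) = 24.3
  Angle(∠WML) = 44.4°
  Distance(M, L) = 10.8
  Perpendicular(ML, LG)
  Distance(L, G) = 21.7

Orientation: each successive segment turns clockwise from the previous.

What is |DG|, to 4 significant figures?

37.59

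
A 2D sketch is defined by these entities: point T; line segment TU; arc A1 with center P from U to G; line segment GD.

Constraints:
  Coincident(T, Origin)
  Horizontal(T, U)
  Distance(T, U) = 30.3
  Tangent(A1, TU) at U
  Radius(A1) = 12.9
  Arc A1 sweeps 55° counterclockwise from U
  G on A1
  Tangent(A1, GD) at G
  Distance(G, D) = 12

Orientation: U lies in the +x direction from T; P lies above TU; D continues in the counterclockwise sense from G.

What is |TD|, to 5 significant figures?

50.151

On A1, U sits at bearing -90° from P; a 55° counterclockwise sweep puts G at bearing -35°, so G = P + 12.9·(cos -35°, sin -35°) = (40.867, 5.5009). The tangent condition forces PG to be normal to GD, so GD runs along (−sin -35°, cos -35°); with |GD| = 12.0, D = (47.750, 15.331). Then |TD| = |D − T| = 50.151.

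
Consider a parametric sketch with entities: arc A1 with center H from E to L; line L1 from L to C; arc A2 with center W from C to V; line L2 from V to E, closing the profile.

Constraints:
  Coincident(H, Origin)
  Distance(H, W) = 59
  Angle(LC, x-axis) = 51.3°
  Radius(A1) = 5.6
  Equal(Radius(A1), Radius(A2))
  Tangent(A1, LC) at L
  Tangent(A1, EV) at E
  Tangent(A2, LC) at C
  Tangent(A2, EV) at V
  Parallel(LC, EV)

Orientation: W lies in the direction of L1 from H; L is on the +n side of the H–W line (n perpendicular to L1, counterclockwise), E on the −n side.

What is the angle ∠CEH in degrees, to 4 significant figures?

79.25°

Tangency of A1 to both parallel lines with radius 5.6 puts L and E at H ± 5.6·n: L = (-4.370, 3.501), E = (4.370, -3.501). Equal radii place C and V the same way about W: C = W + 5.6·n = (32.52, 49.55), V = W − 5.6·n = (41.26, 42.54). Then cos ∠CEH = EC·EH / (|EC||EH|), giving 79.25°.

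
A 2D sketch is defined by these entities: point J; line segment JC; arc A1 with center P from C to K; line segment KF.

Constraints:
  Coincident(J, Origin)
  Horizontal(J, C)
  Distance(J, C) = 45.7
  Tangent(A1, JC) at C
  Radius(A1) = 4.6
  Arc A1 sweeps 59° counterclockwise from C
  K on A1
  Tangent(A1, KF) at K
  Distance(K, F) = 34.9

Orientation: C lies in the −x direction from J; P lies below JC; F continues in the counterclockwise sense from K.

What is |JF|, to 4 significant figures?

74.87

On A1, C sits at bearing 90° from P; a 59° counterclockwise sweep puts K at bearing 149°, so K = P + 4.6·(cos 149°, sin 149°) = (-49.64, -2.231). The tangent condition forces PK to be normal to KF, so KF runs along (−sin 149°, cos 149°); with |KF| = 34.9, F = (-67.62, -32.15). Then |JF| = |F − J| = 74.87.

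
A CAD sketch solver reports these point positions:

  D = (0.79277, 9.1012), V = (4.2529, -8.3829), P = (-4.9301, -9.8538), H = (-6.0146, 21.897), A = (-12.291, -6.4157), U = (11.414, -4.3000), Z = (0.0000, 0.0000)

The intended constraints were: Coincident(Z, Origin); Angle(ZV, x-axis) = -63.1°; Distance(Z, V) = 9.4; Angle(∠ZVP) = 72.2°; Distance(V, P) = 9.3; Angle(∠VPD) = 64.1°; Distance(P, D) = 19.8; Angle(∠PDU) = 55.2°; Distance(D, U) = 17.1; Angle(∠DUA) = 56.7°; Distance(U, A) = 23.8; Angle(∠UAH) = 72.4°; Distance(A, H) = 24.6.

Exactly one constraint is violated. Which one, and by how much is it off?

Distance(A, H) = 24.6 — off by 4.40.

Z = (0.00, 0.00) ✓; ZV at -63.10° ✓; |ZV| = 9.400 ✓; ∠ZVP = 72.20° ✓; |VP| = 9.300 ✓; ∠VPD = 64.10° ✓; |PD| = 19.80 ✓; ∠PDU = 55.20° ✓; |DU| = 17.10 ✓; ∠DUA = 56.70° ✓; |UA| = 23.80 ✓; ∠UAH = 72.40° ✓; |AH| = 29.00 ✗.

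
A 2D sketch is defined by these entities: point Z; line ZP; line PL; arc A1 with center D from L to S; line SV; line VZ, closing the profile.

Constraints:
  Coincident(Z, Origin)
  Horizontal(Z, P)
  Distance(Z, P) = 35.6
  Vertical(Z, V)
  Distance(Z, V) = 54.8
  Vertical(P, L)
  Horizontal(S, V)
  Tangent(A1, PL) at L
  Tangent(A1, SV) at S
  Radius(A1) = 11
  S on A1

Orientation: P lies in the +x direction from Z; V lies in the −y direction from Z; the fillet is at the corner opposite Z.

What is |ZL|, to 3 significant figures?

56.4

Z is at the origin; ZP is horizontal with |ZP| = 35.6 and P on the +x side, so P = (35.6, 0.00). Z and V share the same x with |ZV| = 54.8 and V on the −y side, so V = (0.00, -54.8). The virtual corner opposite Z is at (35.6, -54.8). The tangent condition forces DL to be normal to PL and A1 meets SV tangentially, so DS is at right angles to SV, with radius 11.0, so the center D sits 11.0 in from both sides at D = (24.6, -43.8). That places the tangent points at L = (35.6, -43.8) on PL and S = (24.6, -54.8) on SV. Then |ZL| = |L − Z| = 56.4.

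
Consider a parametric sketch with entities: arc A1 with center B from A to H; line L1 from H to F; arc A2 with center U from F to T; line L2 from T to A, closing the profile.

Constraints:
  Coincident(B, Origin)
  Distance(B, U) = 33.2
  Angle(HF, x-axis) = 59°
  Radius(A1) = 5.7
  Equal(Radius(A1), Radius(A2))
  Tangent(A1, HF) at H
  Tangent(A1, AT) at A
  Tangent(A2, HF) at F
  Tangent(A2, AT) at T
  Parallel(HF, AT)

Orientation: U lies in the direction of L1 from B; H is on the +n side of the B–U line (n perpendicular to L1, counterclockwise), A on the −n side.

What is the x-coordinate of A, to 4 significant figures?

4.886

B is at the origin and U lies 33.2 along u from B, so U = 33.2·u = (17.10, 28.46). Tangency of A1 to both parallel lines with radius 5.7 puts H and A at B ± 5.7·n: H = (-4.886, 2.936), A = (4.886, -2.936). So A.x = 4.886.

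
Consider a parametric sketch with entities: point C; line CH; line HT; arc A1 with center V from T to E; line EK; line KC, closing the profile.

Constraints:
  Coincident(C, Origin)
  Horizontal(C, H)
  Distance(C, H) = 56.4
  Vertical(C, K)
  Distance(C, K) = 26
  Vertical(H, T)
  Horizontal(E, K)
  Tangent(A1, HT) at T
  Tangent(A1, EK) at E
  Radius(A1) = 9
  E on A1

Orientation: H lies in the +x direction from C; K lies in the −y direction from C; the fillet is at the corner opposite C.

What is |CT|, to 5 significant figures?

58.906

C is at the origin; CH is horizontal with |CH| = 56.4 and H on the +x side, so H = (56.400, 0.0000). CK is vertical with |CK| = 26.0 and K on the −y side, so K = (0.0000, -26.000). The virtual corner opposite C is at (56.400, -26.000). A1 meets HT tangentially, so VT is at right angles to HT and the tangent condition forces VE to be normal to EK, with radius 9.0, so the center V sits 9.0 in from both sides at V = (47.400, -17.000). That places the tangent points at T = (56.400, -17.000) on HT and E = (47.400, -26.000) on EK. Then |CT| = |T − C| = 58.906.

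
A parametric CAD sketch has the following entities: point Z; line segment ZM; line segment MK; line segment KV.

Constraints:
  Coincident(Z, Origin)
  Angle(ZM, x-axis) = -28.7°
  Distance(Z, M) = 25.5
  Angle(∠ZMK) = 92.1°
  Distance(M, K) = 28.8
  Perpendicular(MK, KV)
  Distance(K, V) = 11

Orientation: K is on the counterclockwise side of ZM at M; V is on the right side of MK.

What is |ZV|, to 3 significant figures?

47.1

Z is at the origin; ZM runs at -28.7° with length 25.5, so M = 25.5·(cos -28.7°, sin -28.7°) = (22.4, -12.2). ∠ZMK = 92.1°, so MK runs at -28.7° + (180° − 92.1°) = 59.2° from the x-axis; with |MK| = 28.8, K = M + 28.8·(cos 59.2°, sin 59.2°) = (37.1, 12.5). MK is perpendicular to KV; with |KV| = 11.0 on the right of MK, V = K + 11.0·(0.859, -0.512) = (46.6, 6.86). Then |ZV| = |V − Z| = 47.1.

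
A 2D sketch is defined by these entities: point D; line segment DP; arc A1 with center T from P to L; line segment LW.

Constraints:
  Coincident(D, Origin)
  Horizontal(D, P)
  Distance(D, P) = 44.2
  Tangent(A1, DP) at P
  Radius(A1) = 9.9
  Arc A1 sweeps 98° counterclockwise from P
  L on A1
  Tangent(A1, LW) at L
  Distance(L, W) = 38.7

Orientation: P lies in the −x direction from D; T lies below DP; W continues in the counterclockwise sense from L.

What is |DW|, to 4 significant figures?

69.45

On A1, P sits at bearing 90° from T; a 98° counterclockwise sweep puts L at bearing 188°, so L = T + 9.9·(cos 188°, sin 188°) = (-54.00, -11.28). Tangency of A1 to LW means the radius TL is perpendicular to LW, so LW runs along (−sin 188°, cos 188°); with |LW| = 38.7, W = (-48.62, -49.60). Then |DW| = |W − D| = 69.45.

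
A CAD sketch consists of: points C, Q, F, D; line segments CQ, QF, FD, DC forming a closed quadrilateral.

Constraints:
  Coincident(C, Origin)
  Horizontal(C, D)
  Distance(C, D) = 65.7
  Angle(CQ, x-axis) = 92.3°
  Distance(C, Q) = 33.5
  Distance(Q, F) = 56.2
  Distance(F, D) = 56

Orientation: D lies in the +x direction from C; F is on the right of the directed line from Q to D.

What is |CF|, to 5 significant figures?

24.790

C is at the origin; CD is horizontal with |CD| = 65.7 and D in +x, so D = (65.7, 0). CQ runs at 92.3° with |CQ| = 33.5, so Q = (-1.3444, 33.473). F is determined by |QF| = 56.2 and |FD| = 56.0 together: it lies at the intersection of circle(Q, 56.2) and circle(D, 56.0). With |QD| = 74.936, the foot of the radical line on QD is 37.618 from Q and the perpendicular offset is √(56.2² − 37.618²) = 41.753. Taking the right-of-QD solution: F = (13.661, -20.687).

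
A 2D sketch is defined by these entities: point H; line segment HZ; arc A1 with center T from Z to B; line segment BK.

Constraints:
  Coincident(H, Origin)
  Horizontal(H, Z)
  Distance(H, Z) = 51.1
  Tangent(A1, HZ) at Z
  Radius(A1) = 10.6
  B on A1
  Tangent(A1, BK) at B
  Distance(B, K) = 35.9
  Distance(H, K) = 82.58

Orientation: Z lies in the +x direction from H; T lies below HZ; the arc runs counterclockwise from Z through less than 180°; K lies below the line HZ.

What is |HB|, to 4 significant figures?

47.79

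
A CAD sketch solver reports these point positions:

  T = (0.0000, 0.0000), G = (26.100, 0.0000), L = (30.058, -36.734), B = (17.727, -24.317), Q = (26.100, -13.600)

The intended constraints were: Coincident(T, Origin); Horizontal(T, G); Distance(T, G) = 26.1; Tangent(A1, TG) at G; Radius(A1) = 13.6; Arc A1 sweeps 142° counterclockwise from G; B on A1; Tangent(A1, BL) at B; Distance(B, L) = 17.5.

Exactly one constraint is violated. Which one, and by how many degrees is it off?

Tangent(A1, BL) at B — off by 7.20°.

T = (0.00, 0.00) ✓; T.y = 0.00, G.y = 0.00 ✓; |TG| = 26.10 ✓; ∠(QG, GT) = 90.00° ✓; |QG| = 13.60 ✓; bearing(Q→B) − bearing(Q→G) = 142.0° ✓; |QB| = 13.60 ✓; ∠(QB, BL) = 97.20° ✗; |BL| = 17.50 ✓.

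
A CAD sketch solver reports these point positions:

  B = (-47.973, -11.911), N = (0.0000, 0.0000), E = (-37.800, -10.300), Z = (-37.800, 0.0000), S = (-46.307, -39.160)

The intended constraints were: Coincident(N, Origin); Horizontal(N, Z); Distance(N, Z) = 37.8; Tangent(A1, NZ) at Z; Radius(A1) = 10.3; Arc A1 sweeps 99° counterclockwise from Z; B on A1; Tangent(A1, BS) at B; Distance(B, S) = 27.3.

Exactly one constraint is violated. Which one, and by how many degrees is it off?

Tangent(A1, BS) at B — off by 5.50°.

N = (0.00, 0.00) ✓; N.y = 0.00, Z.y = 0.00 ✓; |NZ| = 37.80 ✓; ∠(EZ, ZN) = 90.00° ✓; |EZ| = 10.30 ✓; bearing(E→B) − bearing(E→Z) = 99.00° ✓; |EB| = 10.30 ✓; ∠(EB, BS) = 95.50° ✗; |BS| = 27.30 ✓.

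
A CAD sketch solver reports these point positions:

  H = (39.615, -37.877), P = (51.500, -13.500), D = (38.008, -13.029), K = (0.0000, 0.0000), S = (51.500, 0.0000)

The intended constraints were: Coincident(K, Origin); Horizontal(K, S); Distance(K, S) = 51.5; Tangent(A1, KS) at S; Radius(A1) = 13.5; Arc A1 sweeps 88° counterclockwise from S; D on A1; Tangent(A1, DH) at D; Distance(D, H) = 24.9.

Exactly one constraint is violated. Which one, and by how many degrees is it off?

Tangent(A1, DH) at D — off by 5.70°.

K = (0.00, 0.00) ✓; K.y = 0.00, S.y = 0.00 ✓; |KS| = 51.50 ✓; ∠(PS, SK) = 90.00° ✓; |PS| = 13.50 ✓; bearing(P→D) − bearing(P→S) = 88.00° ✓; |PD| = 13.50 ✓; ∠(PD, DH) = 84.30° ✗; |DH| = 24.90 ✓.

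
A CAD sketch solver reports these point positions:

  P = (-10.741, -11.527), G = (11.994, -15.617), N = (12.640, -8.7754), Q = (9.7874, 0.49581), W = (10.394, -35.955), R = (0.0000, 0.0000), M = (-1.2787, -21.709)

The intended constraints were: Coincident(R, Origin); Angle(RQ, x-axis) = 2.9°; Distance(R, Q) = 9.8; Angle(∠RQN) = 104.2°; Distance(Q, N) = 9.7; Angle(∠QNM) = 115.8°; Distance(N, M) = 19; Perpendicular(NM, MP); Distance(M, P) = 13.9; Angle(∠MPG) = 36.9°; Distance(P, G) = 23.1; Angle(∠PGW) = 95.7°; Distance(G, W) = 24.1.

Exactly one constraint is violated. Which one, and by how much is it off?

Distance(G, W) = 24.1 — off by 3.70.

R = (0.00, 0.00) ✓; RQ at 2.900° ✓; |RQ| = 9.800 ✓; ∠RQN = 104.2° ✓; |QN| = 9.700 ✓; ∠QNM = 115.8° ✓; |NM| = 19.00 ✓; ∠(NM, MP) = 90.00° ✓; |MP| = 13.90 ✓; ∠MPG = 36.90° ✓; |PG| = 23.10 ✓; ∠PGW = 95.70° ✓; |GW| = 20.40 ✗.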